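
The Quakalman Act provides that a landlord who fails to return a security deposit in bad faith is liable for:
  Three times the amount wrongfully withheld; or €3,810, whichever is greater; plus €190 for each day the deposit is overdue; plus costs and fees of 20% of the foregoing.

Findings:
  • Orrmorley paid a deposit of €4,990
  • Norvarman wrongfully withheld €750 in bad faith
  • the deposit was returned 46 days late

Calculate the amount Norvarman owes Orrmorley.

Trebled: 3 × €750 = €2,250
Minimum €3,810: €2,250 is below the minimum → €3,810
Late-return penalty: 46 × €190 = €8,740
Damages plus late penalty: €3,810 + €8,740 = €12,550
Costs and fees: 20% of €12,550 = €2,510
Total recovery: €12,550 + €2,510 = €15,060

€15,060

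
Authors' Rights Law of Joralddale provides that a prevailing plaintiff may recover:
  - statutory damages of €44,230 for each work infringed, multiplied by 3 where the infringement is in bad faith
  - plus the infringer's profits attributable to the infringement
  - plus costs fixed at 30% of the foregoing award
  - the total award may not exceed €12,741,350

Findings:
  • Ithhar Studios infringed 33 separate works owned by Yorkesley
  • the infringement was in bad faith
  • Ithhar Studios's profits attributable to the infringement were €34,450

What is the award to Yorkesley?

Statutory damages: 33 × €44,230 = €1,459,590
Trebled: 3 × €1,459,590 = €4,378,770
Combined award: €4,378,770 + €34,450 = €4,413,220
Costs: 30% of €4,413,220 = €1,323,966
Award plus costs: €4,413,220 + €1,323,966 = €5,737,186
Cap at €12,741,350: €5,737,186 is within the cap, no reduction.

€5,737,186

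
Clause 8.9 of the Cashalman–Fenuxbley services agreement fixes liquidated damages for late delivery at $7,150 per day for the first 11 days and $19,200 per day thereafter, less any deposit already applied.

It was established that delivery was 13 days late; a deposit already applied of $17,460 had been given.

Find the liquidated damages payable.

$99,590

First 11 days: 11 × $7,150 = $78,650
Remaining days: (13 − 11) × $19,200 = $38,400
Accrued per-day damages: $78,650 + $38,400 = $117,050
Less deposit already applied: $117,050 − $17,460 = $99,590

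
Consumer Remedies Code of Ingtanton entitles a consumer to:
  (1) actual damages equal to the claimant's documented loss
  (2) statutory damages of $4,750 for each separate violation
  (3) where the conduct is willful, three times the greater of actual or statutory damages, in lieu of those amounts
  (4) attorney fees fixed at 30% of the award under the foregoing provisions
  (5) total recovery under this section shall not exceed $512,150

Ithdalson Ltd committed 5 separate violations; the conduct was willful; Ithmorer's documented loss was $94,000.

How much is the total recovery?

$366,600

Statutory damages: 5 × $4,750 = $23,750
Greater of actual damages ($94,000) or statutory damages ($23,750): $94,000
Trebled: 3 × $94,000 = $282,000
Attorney fees: 30% of $282,000 = $84,600
Total before cap: $282,000 + $84,600 = $366,600
Cap at $512,150: $366,600 is within the cap, no reduction.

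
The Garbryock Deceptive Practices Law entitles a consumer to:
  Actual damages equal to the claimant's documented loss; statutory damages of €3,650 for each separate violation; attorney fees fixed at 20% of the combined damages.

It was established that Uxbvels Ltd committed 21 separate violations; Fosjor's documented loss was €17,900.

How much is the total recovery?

€113,460

Statutory damages: 21 × €3,650 = €76,650
Combined damages: €17,900 + €76,650 = €94,550
Attorney fees: 20% of €94,550 = €18,910
Total recovery: €94,550 + €18,910 = €113,460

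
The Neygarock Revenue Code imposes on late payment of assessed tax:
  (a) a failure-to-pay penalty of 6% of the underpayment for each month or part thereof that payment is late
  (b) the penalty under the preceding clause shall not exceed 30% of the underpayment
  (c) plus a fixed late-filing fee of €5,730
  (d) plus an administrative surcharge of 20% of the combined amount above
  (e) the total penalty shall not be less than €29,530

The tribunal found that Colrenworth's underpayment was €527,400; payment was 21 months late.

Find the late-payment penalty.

Accrued rate: 6% × 21 = 126%, capped at 30% → 30%
Failure-to-pay penalty: 30% of €527,400 = €158,220
Penalty before surcharge: €158,220 + €5,730 = €163,950
Administrative surcharge: 20% of €163,950 = €32,790
Total penalty: €163,950 + €32,790 = €196,740
Minimum €29,530: €196,740 meets the minimum, no increase.

€196,740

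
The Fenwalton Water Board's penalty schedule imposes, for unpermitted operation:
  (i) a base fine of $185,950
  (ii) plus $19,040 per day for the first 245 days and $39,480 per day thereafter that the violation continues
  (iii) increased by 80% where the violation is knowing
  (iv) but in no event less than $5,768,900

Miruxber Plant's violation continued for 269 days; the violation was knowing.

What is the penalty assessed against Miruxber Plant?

First 245 days: 245 × $19,040 = $4,664,800
Remaining days: (269 − 245) × $39,480 = $947,520
Per-day component: $4,664,800 + $947,520 = $5,612,320
Base plus per-day: $185,950 + $5,612,320 = $5,798,270
Enhancement: 80% of $5,798,270 = $4,638,616
Enhanced fine: $5,798,270 + $4,638,616 = $10,436,886
Minimum $5,768,900: $10,436,886 meets the minimum, no increase.

$10,436,886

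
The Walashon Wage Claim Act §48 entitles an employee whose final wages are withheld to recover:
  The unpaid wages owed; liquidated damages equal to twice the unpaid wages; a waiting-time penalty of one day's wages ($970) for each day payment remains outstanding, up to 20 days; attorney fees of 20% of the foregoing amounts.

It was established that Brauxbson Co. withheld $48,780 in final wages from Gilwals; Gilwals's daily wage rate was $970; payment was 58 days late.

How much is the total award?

Doubled: 2 × $48,780 = $97,560
Penalty days: min(58, 20) = 20
Waiting-time penalty: 20 × $970 = $19,400
Subtotal: $48,780 + $97,560 + $19,400 = $165,740
Attorney fees: 20% of $165,740 = $33,148
Total award: $165,740 + $33,148 = $198,888

Total award: $198,888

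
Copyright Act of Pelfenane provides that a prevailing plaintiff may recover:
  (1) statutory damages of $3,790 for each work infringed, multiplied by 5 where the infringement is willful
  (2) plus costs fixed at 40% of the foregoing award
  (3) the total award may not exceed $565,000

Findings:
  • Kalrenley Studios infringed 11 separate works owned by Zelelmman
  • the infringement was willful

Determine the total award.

Statutory damages: 11 × $3,790 = $41,690
Multiplied by 5: 5 × $41,690 = $208,450
Costs: 40% of $208,450 = $83,380
Award plus costs: $208,450 + $83,380 = $291,830
Cap at $565,000: $291,830 is within the cap, no reduction.

Award: $291,830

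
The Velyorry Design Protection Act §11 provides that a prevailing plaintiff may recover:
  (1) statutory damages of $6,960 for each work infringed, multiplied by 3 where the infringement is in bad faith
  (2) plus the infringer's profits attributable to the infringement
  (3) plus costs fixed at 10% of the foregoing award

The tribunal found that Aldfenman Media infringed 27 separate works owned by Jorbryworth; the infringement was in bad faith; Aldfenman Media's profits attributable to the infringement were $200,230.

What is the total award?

Statutory damages: 27 × $6,960 = $187,920
Trebled: 3 × $187,920 = $563,760
Combined award: $563,760 + $200,230 = $763,990
Costs: 10% of $763,990 = $76,399
Award plus costs: $763,990 + $76,399 = $840,389

$840,389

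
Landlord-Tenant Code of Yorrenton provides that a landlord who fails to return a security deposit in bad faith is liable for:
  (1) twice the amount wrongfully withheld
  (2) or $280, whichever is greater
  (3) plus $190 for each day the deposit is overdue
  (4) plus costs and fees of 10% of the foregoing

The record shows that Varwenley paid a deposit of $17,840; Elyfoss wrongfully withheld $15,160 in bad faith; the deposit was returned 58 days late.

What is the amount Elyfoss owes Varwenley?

$45,474

Doubled: 2 × $15,160 = $30,320
Minimum $280: $30,320 meets the minimum, no increase.
Late-return penalty: 58 × $190 = $11,020
Damages plus late penalty: $30,320 + $11,020 = $41,340
Costs and fees: 10% of $41,340 = $4,134
Total recovery: $41,340 + $4,134 = $45,474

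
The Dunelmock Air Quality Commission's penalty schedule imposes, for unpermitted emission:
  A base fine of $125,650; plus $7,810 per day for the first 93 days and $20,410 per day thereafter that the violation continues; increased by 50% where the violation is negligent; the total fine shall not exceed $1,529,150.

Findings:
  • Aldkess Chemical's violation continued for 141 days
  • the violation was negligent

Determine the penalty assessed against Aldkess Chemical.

$1,529,150

First 93 days: 93 × $7,810 = $726,330
Remaining days: (141 − 93) × $20,410 = $979,680
Per-day component: $726,330 + $979,680 = $1,706,010
Base plus per-day: $125,650 + $1,706,010 = $1,831,660
Enhancement: 50% of $1,831,660 = $915,830
Enhanced fine: $1,831,660 + $915,830 = $2,747,490
Cap at $1,529,150: $2,747,490 exceeds the cap → $1,529,150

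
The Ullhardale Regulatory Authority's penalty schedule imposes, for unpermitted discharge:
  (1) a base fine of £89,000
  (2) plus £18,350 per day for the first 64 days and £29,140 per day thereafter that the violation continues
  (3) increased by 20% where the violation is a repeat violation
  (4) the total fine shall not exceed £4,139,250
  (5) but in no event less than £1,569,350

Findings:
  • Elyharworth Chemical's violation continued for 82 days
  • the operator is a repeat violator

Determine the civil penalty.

£2,145,504

First 64 days: 64 × £18,350 = £1,174,400
Remaining days: (82 − 64) × £29,140 = £524,520
Per-day component: £1,174,400 + £524,520 = £1,698,920
Base plus per-day: £89,000 + £1,698,920 = £1,787,920
Enhancement: 20% of £1,787,920 = £357,584
Enhanced fine: £1,787,920 + £357,584 = £2,145,504
Cap at £4,139,250: £2,145,504 is within the cap, no reduction.
Minimum £1,569,350: £2,145,504 meets the minimum, no increase.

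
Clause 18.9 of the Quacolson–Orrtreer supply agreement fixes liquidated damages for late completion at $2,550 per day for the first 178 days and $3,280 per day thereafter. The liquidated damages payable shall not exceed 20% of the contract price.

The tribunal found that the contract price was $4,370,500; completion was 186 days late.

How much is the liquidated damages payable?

First 178 days: 178 × $2,550 = $453,900
Remaining days: (186 − 178) × $3,280 = $26,240
Accrued per-day damages: $453,900 + $26,240 = $480,140
Cap: 20% of $4,370,500 = $874,100
Cap at $874,100: $480,140 is within the cap, no reduction.

$480,140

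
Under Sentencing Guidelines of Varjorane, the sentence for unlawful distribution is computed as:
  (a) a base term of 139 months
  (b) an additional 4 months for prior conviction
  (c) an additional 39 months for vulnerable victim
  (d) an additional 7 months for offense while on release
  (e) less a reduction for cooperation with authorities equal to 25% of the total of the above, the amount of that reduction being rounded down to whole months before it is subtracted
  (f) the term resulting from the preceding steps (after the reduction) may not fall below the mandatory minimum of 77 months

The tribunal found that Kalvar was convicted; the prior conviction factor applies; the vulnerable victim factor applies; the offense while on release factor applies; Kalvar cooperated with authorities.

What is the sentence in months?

Sentence: 142 months

Prior conviction enhancement: +4 months
Vulnerable victim enhancement: +39 months
Offense while on release enhancement: +7 months
Adjusted term: 139 months + 4 months + 39 months + 7 months = 189 months
Cooperation with authorities reduction: 25% of 189 months = 47 months (rounded down)
After reduction: 189 − 47 = 142 months
Minimum 77 months: 142 months meets the minimum, no increase.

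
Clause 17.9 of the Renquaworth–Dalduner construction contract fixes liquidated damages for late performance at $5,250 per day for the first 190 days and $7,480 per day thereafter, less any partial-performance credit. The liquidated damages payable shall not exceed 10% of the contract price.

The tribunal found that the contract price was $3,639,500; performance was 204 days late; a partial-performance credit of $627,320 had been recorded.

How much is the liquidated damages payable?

First 190 days: 190 × $5,250 = $997,500
Remaining days: (204 − 190) × $7,480 = $104,720
Accrued per-day damages: $997,500 + $104,720 = $1,102,220
Less partial-performance credit: $1,102,220 − $627,320 = $474,900
Cap: 10% of $3,639,500 = $363,950
Cap at $363,950: $474,900 exceeds the cap → $363,950

$363,950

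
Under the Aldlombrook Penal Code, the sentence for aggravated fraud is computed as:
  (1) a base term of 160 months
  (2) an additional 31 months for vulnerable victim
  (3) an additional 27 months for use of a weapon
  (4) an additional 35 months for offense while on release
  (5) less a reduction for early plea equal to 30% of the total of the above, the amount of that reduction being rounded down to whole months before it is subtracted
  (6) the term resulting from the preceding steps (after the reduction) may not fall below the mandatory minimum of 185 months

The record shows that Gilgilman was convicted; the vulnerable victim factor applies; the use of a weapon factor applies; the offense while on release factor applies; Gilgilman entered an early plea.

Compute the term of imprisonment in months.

Vulnerable victim enhancement: +31 months
Use of a weapon enhancement: +27 months
Offense while on release enhancement: +35 months
Adjusted term: 160 months + 31 months + 27 months + 35 months = 253 months
Early plea reduction: 30% of 253 months = 75 months (rounded down)
After reduction: 253 − 75 = 178 months
Minimum 185 months: 178 months is below the minimum → 185 months

185 months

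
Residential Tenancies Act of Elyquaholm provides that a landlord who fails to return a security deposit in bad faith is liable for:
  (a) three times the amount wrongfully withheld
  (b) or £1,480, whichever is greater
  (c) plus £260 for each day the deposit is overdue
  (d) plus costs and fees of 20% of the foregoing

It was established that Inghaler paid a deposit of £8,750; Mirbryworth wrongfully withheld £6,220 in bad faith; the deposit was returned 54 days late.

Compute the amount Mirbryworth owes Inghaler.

Trebled: 3 × £6,220 = £18,660
Minimum £1,480: £18,660 meets the minimum, no increase.
Late-return penalty: 54 × £260 = £14,040
Damages plus late penalty: £18,660 + £14,040 = £32,700
Costs and fees: 20% of £32,700 = £6,540
Total recovery: £32,700 + £6,540 = £39,240

Recovery: £39,240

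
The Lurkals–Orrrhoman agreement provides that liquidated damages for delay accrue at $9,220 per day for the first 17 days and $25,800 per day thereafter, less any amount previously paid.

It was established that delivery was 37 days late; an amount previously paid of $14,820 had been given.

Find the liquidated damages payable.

First 17 days: 17 × $9,220 = $156,740
Remaining days: (37 − 17) × $25,800 = $516,000
Accrued per-day damages: $156,740 + $516,000 = $672,740
Less amount previously paid: $672,740 − $14,820 = $657,920

$657,920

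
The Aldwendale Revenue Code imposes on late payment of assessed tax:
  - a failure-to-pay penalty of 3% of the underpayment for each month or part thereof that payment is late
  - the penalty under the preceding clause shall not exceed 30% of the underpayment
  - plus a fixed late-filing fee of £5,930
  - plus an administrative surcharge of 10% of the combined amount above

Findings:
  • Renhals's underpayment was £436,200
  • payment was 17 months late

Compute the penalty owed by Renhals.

Accrued rate: 3% × 17 = 51%, capped at 30% → 30%
Failure-to-pay penalty: 30% of £436,200 = £130,860
Penalty before surcharge: £130,860 + £5,930 = £136,790
Administrative surcharge: 10% of £136,790 = £13,679
Total penalty: £136,790 + £13,679 = £150,469

£150,469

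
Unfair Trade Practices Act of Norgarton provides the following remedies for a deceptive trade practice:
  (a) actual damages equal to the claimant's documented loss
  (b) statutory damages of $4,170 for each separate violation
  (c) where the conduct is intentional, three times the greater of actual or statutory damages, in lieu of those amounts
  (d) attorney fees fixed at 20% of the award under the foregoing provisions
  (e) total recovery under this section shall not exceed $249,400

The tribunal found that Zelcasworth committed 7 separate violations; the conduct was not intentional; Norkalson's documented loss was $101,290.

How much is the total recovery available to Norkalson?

$156,576

Statutory damages: 7 × $4,170 = $29,190
Conduct not intentional: the in-lieu enhancement does not apply.
Actual plus statutory damages: $101,290 + $29,190 = $130,480
Attorney fees: 20% of $130,480 = $26,096
Total before cap: $130,480 + $26,096 = $156,576
Cap at $249,400: $156,576 is within the cap, no reduction.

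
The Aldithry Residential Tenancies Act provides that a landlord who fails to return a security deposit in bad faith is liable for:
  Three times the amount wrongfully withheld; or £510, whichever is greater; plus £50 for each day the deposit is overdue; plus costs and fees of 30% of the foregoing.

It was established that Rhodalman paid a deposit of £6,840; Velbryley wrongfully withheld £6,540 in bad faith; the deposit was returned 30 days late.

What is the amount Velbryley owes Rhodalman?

Trebled: 3 × £6,540 = £19,620
Minimum £510: £19,620 meets the minimum, no increase.
Late-return penalty: 30 × £50 = £1,500
Damages plus late penalty: £19,620 + £1,500 = £21,120
Costs and fees: 30% of £21,120 = £6,336
Total recovery: £21,120 + £6,336 = £27,456

£27,456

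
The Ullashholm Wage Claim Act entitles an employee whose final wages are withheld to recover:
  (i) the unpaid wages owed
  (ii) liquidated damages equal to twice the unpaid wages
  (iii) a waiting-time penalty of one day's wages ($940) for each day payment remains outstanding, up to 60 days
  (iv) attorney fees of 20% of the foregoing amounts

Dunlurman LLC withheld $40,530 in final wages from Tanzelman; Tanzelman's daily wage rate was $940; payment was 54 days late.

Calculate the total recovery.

$206,820

Doubled: 2 × $40,530 = $81,060
Penalty days: min(54, 60) = 54
Waiting-time penalty: 54 × $940 = $50,760
Subtotal: $40,530 + $81,060 + $50,760 = $172,350
Attorney fees: 20% of $172,350 = $34,470
Total award: $172,350 + $34,470 = $206,820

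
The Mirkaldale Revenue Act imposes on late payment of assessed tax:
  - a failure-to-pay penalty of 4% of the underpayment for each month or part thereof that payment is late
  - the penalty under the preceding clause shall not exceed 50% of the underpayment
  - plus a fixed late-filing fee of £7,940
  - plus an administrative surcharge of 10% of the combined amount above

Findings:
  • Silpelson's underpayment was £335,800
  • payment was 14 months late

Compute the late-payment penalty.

£193,424

Accrued rate: 4% × 14 = 56%, capped at 50% → 50%
Failure-to-pay penalty: 50% of £335,800 = £167,900
Penalty before surcharge: £167,900 + £7,940 = £175,840
Administrative surcharge: 10% of £175,840 = £17,584
Total penalty: £175,840 + £17,584 = £193,424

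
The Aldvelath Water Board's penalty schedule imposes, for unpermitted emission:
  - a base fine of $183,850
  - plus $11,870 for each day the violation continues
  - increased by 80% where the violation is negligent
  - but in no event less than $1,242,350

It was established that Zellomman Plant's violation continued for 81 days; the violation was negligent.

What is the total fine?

$2,061,576

Per-day component: 81 × $11,870 = $961,470
Base plus per-day: $183,850 + $961,470 = $1,145,320
Enhancement: 80% of $1,145,320 = $916,256
Enhanced fine: $1,145,320 + $916,256 = $2,061,576
Minimum $1,242,350: $2,061,576 meets the minimum, no increase.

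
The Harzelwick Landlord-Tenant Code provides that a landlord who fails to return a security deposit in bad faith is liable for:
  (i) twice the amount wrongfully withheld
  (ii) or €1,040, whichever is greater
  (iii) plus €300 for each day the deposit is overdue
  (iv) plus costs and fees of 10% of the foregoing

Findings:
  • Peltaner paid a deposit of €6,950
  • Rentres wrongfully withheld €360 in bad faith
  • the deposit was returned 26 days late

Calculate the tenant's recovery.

€9,724

Doubled: 2 × €360 = €720
Minimum €1,040: €720 is below the minimum → €1,040
Late-return penalty: 26 × €300 = €7,800
Damages plus late penalty: €1,040 + €7,800 = €8,840
Costs and fees: 10% of €8,840 = €884
Total recovery: €8,840 + €884 = €9,724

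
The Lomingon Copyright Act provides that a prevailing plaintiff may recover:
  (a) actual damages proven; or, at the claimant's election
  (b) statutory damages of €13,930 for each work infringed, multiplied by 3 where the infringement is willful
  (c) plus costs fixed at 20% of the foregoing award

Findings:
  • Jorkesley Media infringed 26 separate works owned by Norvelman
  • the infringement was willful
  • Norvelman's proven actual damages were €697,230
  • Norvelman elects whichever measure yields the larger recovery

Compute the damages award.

Award: €1,303,848

Statutory damages: 26 × €13,930 = €362,180
Trebled: 3 × €362,180 = €1,086,540
Greater of actual damages (€697,230) or enhanced statutory damages (€1,086,540): €1,086,540
Costs: 20% of €1,086,540 = €217,308
Award plus costs: €1,086,540 + €217,308 = €1,303,848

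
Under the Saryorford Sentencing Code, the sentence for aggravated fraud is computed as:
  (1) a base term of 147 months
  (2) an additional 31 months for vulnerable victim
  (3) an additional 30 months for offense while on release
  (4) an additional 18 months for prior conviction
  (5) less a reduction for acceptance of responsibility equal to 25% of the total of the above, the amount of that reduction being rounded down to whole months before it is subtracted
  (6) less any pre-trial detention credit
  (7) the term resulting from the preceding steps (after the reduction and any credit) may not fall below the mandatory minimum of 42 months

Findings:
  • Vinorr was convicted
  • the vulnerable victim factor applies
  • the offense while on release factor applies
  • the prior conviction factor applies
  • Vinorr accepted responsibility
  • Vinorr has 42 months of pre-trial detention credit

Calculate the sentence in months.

Vulnerable victim enhancement: +31 months
Offense while on release enhancement: +30 months
Prior conviction enhancement: +18 months
Adjusted term: 147 months + 31 months + 30 months + 18 months = 226 months
Acceptance of responsibility reduction: 25% of 226 months = 56 months (rounded down)
After reduction: 226 − 56 = 170 months
Less pre-trial detention credit: 170 months − 42 months = 128 months
Minimum 42 months: 128 months meets the minimum, no increase.

128 months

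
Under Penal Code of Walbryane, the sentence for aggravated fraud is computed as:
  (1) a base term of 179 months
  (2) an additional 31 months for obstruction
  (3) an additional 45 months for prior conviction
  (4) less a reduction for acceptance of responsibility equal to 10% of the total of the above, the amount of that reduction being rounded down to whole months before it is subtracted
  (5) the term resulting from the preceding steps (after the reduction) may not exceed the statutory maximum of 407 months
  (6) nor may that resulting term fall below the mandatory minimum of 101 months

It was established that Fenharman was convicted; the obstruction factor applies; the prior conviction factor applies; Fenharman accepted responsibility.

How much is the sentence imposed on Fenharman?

Obstruction enhancement: +31 months
Prior conviction enhancement: +45 months
Adjusted term: 179 months + 31 months + 45 months = 255 months
Acceptance of responsibility reduction: 10% of 255 months = 25 months (rounded down)
After reduction: 255 − 25 = 230 months
Cap at 407 months: 230 months is within the cap, no reduction.
Minimum 101 months: 230 months meets the minimum, no increase.

230 months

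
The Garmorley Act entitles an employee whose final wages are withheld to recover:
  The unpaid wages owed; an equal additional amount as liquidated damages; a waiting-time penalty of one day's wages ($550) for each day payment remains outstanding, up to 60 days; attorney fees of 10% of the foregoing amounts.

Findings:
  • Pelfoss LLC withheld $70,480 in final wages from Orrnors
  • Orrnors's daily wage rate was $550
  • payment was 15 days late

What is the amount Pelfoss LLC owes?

Liquidated damages (equal amount): $70,480
Penalty days: min(15, 60) = 15
Waiting-time penalty: 15 × $550 = $8,250
Subtotal: $70,480 + $70,480 + $8,250 = $149,210
Attorney fees: 10% of $149,210 = $14,921
Total award: $149,210 + $14,921 = $164,131

$164,131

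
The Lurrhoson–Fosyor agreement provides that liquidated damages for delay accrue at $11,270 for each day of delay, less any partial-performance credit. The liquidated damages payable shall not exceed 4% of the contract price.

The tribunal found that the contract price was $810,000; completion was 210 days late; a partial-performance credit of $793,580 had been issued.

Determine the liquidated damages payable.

Per-day damages: 210 × $11,270 = $2,366,700
Less partial-performance credit: $2,366,700 − $793,580 = $1,573,120
Cap: 4% of $810,000 = $32,400
Cap at $32,400: $1,573,120 exceeds the cap → $32,400

$32,400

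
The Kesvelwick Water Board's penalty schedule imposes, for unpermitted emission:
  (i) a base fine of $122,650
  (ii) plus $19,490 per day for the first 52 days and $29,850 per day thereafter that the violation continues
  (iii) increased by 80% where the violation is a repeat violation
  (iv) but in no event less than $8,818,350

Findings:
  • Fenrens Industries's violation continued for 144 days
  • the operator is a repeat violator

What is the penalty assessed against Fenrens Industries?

Civil penalty: $8,818,350

First 52 days: 52 × $19,490 = $1,013,480
Remaining days: (144 − 52) × $29,850 = $2,746,200
Per-day component: $1,013,480 + $2,746,200 = $3,759,680
Base plus per-day: $122,650 + $3,759,680 = $3,882,330
Enhancement: 80% of $3,882,330 = $3,105,864
Enhanced fine: $3,882,330 + $3,105,864 = $6,988,194
Minimum $8,818,350: $6,988,194 is below the minimum → $8,818,350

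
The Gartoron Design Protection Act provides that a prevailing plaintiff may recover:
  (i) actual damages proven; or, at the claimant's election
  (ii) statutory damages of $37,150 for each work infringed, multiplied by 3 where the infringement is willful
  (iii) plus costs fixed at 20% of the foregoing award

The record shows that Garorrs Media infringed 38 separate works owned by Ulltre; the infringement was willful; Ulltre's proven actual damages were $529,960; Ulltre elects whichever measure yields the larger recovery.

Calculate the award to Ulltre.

Statutory damages: 38 × $37,150 = $1,411,700
Trebled: 3 × $1,411,700 = $4,235,100
Greater of actual damages ($529,960) or enhanced statutory damages ($4,235,100): $4,235,100
Costs: 20% of $4,235,100 = $847,020
Award plus costs: $4,235,100 + $847,020 = $5,082,120

$5,082,120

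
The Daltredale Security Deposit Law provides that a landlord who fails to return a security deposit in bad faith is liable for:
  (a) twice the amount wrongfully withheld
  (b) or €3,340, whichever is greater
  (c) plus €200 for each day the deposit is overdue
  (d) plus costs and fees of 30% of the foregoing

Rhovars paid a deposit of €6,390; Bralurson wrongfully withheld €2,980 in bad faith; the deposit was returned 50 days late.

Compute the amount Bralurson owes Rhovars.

€20,748

Doubled: 2 × €2,980 = €5,960
Minimum €3,340: €5,960 meets the minimum, no increase.
Late-return penalty: 50 × €200 = €10,000
Damages plus late penalty: €5,960 + €10,000 = €15,960
Costs and fees: 30% of €15,960 = €4,788
Total recovery: €15,960 + €4,788 = €20,748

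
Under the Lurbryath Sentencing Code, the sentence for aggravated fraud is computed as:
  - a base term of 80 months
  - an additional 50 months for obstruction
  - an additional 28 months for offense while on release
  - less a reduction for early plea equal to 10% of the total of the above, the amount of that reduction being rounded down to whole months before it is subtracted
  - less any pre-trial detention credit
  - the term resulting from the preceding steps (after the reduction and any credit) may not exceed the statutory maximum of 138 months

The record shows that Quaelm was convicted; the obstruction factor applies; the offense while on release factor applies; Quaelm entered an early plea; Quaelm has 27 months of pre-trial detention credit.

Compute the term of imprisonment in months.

Obstruction enhancement: +50 months
Offense while on release enhancement: +28 months
Adjusted term: 80 months + 50 months + 28 months = 158 months
Early plea reduction: 10% of 158 months = 15 months (rounded down)
After reduction: 158 − 15 = 143 months
Less pre-trial detention credit: 143 months − 27 months = 116 months
Cap at 138 months: 116 months is within the cap, no reduction.

116 months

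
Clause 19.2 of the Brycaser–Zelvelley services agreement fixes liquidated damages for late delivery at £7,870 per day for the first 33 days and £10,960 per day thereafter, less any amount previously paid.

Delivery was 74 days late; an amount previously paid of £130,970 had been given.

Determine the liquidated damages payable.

£578,100

First 33 days: 33 × £7,870 = £259,710
Remaining days: (74 − 33) × £10,960 = £449,360
Accrued per-day damages: £259,710 + £449,360 = £709,070
Less amount previously paid: £709,070 − £130,970 = £578,100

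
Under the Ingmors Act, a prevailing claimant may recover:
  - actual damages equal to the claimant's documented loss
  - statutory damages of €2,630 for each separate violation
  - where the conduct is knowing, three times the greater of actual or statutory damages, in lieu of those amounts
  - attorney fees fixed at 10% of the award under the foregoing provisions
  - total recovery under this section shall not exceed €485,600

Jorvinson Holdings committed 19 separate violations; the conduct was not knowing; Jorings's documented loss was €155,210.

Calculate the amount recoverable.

Statutory damages: 19 × €2,630 = €49,970
Conduct not knowing: the in-lieu enhancement does not apply.
Actual plus statutory damages: €155,210 + €49,970 = €205,180
Attorney fees: 10% of €205,180 = €20,518
Total before cap: €205,180 + €20,518 = €225,698
Cap at €485,600: €225,698 is within the cap, no reduction.

€225,698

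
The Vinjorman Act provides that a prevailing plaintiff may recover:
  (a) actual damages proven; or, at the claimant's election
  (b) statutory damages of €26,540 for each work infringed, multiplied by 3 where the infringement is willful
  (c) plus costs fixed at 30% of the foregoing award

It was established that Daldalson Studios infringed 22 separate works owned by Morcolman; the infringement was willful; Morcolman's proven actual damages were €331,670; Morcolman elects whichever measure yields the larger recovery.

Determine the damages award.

€2,277,132

Statutory damages: 22 × €26,540 = €583,880
Trebled: 3 × €583,880 = €1,751,640
Greater of actual damages (€331,670) or enhanced statutory damages (€1,751,640): €1,751,640
Costs: 30% of €1,751,640 = €525,492
Award plus costs: €1,751,640 + €525,492 = €2,277,132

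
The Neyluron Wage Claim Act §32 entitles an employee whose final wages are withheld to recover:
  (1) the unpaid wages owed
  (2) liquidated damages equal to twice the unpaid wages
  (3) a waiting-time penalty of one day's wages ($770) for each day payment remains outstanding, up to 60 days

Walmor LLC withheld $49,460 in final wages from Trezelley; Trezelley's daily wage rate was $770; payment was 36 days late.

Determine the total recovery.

Doubled: 2 × $49,460 = $98,920
Penalty days: min(36, 60) = 36
Waiting-time penalty: 36 × $770 = $27,720
Total award: $49,460 + $98,920 + $27,720 = $176,100

$176,100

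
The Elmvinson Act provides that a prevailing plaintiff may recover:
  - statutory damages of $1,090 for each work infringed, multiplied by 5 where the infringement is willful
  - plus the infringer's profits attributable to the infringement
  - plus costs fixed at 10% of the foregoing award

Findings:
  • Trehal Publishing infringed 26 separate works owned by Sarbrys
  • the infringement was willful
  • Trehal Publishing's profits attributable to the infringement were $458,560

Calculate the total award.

Statutory damages: 26 × $1,090 = $28,340
Multiplied by 5: 5 × $28,340 = $141,700
Combined award: $141,700 + $458,560 = $600,260
Costs: 10% of $600,260 = $60,026
Award plus costs: $600,260 + $60,026 = $660,286

$660,286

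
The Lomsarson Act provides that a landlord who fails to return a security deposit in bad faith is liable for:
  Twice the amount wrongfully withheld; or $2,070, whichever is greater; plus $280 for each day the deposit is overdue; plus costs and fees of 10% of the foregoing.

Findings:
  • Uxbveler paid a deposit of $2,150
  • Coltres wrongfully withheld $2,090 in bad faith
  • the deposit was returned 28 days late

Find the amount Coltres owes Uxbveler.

$13,222

Doubled: 2 × $2,090 = $4,180
Minimum $2,070: $4,180 meets the minimum, no increase.
Late-return penalty: 28 × $280 = $7,840
Damages plus late penalty: $4,180 + $7,840 = $12,020
Costs and fees: 10% of $12,020 = $1,202
Total recovery: $12,020 + $1,202 = $13,222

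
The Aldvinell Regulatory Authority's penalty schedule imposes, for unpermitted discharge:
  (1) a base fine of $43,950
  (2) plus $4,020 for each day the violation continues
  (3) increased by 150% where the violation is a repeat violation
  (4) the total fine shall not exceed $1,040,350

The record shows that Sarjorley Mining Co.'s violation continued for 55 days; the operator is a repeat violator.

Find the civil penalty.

Per-day component: 55 × $4,020 = $221,100
Base plus per-day: $43,950 + $221,100 = $265,050
Enhancement: 150% of $265,050 = $397,575
Enhanced fine: $265,050 + $397,575 = $662,625
Cap at $1,040,350: $662,625 is within the cap, no reduction.

$662,625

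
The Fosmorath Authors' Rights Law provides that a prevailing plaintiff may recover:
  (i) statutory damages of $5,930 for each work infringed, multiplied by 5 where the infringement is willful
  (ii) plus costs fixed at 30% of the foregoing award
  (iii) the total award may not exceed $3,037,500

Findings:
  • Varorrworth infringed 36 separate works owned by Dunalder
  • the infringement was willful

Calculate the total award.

Statutory damages: 36 × $5,930 = $213,480
Multiplied by 5: 5 × $213,480 = $1,067,400
Costs: 30% of $1,067,400 = $320,220
Award plus costs: $1,067,400 + $320,220 = $1,387,620
Cap at $3,037,500: $1,387,620 is within the cap, no reduction.

$1,387,620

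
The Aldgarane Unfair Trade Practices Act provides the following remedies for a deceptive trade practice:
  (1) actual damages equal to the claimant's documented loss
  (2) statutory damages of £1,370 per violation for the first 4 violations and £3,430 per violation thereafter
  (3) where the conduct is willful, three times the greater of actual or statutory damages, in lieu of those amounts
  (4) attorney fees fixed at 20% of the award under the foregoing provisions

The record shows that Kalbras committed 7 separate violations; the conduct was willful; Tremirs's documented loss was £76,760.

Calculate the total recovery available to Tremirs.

Total recovery: £276,336

First 4 violations: 4 × £1,370 = £5,480
Remaining violations: (7 − 4) × £3,430 = £10,290
Statutory damages: £5,480 + £10,290 = £15,770
Greater of actual damages (£76,760) or statutory damages (£15,770): £76,760
Trebled: 3 × £76,760 = £230,280
Attorney fees: 20% of £230,280 = £46,056
Total recovery: £230,280 + £46,056 = £276,336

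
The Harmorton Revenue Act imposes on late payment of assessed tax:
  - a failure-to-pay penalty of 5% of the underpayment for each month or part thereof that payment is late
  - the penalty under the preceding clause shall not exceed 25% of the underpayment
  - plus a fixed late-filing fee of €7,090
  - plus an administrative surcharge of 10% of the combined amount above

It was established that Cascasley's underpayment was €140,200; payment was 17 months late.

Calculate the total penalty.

Accrued rate: 5% × 17 = 85%, capped at 25% → 25%
Failure-to-pay penalty: 25% of €140,200 = €35,050
Penalty before surcharge: €35,050 + €7,090 = €42,140
Administrative surcharge: 10% of €42,140 = €4,214
Total penalty: €42,140 + €4,214 = €46,354

€46,354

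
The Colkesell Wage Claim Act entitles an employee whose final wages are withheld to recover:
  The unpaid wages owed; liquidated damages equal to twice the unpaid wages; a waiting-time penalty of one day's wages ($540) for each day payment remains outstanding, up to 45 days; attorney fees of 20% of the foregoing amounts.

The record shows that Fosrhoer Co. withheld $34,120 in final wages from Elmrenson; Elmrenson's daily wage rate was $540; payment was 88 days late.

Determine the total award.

Doubled: 2 × $34,120 = $68,240
Penalty days: min(88, 45) = 45
Waiting-time penalty: 45 × $540 = $24,300
Subtotal: $34,120 + $68,240 + $24,300 = $126,660
Attorney fees: 20% of $126,660 = $25,332
Total award: $126,660 + $25,332 = $151,992

Total award: $151,992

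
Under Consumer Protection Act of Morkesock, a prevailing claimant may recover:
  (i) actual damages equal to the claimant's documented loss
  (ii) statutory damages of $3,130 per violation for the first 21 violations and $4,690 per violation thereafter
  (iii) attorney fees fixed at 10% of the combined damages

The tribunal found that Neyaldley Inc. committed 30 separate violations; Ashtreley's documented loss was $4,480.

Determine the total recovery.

$123,662

First 21 violations: 21 × $3,130 = $65,730
Remaining violations: (30 − 21) × $4,690 = $42,210
Statutory damages: $65,730 + $42,210 = $107,940
Combined damages: $4,480 + $107,940 = $112,420
Attorney fees: 10% of $112,420 = $11,242
Total recovery: $112,420 + $11,242 = $123,662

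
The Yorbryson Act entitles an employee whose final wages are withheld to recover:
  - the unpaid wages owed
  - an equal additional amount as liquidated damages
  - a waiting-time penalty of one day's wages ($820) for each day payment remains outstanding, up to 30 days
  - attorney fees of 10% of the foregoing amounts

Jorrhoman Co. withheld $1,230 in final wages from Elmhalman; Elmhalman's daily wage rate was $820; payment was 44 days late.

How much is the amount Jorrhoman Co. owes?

Liquidated damages (equal amount): $1,230
Penalty days: min(44, 30) = 30
Waiting-time penalty: 30 × $820 = $24,600
Subtotal: $1,230 + $1,230 + $24,600 = $27,060
Attorney fees: 10% of $27,060 = $2,706
Total award: $27,060 + $2,706 = $29,766

Total award: $29,766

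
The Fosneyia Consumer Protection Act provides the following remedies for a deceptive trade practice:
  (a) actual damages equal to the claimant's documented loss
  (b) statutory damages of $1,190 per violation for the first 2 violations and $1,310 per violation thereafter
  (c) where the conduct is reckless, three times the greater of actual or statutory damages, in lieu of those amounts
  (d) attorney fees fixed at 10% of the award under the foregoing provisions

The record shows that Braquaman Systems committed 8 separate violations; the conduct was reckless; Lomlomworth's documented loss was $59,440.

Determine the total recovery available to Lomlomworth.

Total recovery: $196,152

First 2 violations: 2 × $1,190 = $2,380
Remaining violations: (8 − 2) × $1,310 = $7,860
Statutory damages: $2,380 + $7,860 = $10,240
Greater of actual damages ($59,440) or statutory damages ($10,240): $59,440
Trebled: 3 × $59,440 = $178,320
Attorney fees: 10% of $178,320 = $17,832
Total recovery: $178,320 + $17,832 = $196,152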